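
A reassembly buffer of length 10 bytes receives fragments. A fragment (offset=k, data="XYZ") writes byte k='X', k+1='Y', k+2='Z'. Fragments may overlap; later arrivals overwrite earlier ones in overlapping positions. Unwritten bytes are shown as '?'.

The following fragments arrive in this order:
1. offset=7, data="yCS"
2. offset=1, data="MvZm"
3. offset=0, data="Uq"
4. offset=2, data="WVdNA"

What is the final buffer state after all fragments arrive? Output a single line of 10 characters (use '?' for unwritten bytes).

Fragment 1: offset=7 data="yCS" -> buffer=???????yCS
Fragment 2: offset=1 data="MvZm" -> buffer=?MvZm??yCS
Fragment 3: offset=0 data="Uq" -> buffer=UqvZm??yCS
Fragment 4: offset=2 data="WVdNA" -> buffer=UqWVdNAyCS

Answer: UqWVdNAyCS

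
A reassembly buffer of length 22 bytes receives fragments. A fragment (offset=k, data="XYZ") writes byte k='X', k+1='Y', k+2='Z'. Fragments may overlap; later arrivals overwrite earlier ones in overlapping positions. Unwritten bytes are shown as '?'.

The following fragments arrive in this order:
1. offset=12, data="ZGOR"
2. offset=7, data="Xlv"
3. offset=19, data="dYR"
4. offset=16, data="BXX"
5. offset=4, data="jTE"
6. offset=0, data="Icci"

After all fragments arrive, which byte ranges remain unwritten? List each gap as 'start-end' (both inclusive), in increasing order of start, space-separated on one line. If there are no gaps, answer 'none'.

Answer: 10-11

Derivation:
Fragment 1: offset=12 len=4
Fragment 2: offset=7 len=3
Fragment 3: offset=19 len=3
Fragment 4: offset=16 len=3
Fragment 5: offset=4 len=3
Fragment 6: offset=0 len=4
Gaps: 10-11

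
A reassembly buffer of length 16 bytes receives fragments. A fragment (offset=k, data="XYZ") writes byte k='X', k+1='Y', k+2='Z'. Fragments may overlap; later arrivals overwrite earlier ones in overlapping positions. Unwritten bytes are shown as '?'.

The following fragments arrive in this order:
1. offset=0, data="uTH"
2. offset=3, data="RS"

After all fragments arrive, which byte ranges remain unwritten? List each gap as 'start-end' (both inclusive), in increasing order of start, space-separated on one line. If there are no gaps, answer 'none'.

Fragment 1: offset=0 len=3
Fragment 2: offset=3 len=2
Gaps: 5-15

Answer: 5-15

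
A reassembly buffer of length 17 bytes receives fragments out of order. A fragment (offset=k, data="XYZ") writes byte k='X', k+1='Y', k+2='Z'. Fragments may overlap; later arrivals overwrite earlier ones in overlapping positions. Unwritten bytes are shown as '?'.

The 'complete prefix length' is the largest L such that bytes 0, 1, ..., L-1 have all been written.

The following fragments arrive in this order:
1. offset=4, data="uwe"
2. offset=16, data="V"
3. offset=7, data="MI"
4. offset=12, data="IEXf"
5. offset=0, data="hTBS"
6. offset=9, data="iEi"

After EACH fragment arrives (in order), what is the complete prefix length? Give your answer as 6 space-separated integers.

Fragment 1: offset=4 data="uwe" -> buffer=????uwe?????????? -> prefix_len=0
Fragment 2: offset=16 data="V" -> buffer=????uwe?????????V -> prefix_len=0
Fragment 3: offset=7 data="MI" -> buffer=????uweMI???????V -> prefix_len=0
Fragment 4: offset=12 data="IEXf" -> buffer=????uweMI???IEXfV -> prefix_len=0
Fragment 5: offset=0 data="hTBS" -> buffer=hTBSuweMI???IEXfV -> prefix_len=9
Fragment 6: offset=9 data="iEi" -> buffer=hTBSuweMIiEiIEXfV -> prefix_len=17

Answer: 0 0 0 0 9 17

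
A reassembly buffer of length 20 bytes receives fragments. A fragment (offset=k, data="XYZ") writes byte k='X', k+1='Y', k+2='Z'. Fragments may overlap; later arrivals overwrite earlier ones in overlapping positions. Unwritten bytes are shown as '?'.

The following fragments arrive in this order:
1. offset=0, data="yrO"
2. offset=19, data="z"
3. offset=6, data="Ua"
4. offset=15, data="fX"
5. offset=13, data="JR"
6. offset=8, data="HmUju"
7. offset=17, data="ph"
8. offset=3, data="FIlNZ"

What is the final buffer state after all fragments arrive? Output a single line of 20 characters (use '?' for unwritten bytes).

Fragment 1: offset=0 data="yrO" -> buffer=yrO?????????????????
Fragment 2: offset=19 data="z" -> buffer=yrO????????????????z
Fragment 3: offset=6 data="Ua" -> buffer=yrO???Ua???????????z
Fragment 4: offset=15 data="fX" -> buffer=yrO???Ua???????fX??z
Fragment 5: offset=13 data="JR" -> buffer=yrO???Ua?????JRfX??z
Fragment 6: offset=8 data="HmUju" -> buffer=yrO???UaHmUjuJRfX??z
Fragment 7: offset=17 data="ph" -> buffer=yrO???UaHmUjuJRfXphz
Fragment 8: offset=3 data="FIlNZ" -> buffer=yrOFIlNZHmUjuJRfXphz

Answer: yrOFIlNZHmUjuJRfXphz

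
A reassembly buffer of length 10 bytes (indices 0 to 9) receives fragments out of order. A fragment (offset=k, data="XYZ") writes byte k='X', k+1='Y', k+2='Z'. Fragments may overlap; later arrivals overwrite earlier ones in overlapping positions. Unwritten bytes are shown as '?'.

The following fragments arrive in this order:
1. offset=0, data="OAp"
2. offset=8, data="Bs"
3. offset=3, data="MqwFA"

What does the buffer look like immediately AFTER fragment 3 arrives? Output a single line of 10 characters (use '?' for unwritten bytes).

Fragment 1: offset=0 data="OAp" -> buffer=OAp???????
Fragment 2: offset=8 data="Bs" -> buffer=OAp?????Bs
Fragment 3: offset=3 data="MqwFA" -> buffer=OApMqwFABs

Answer: OApMqwFABs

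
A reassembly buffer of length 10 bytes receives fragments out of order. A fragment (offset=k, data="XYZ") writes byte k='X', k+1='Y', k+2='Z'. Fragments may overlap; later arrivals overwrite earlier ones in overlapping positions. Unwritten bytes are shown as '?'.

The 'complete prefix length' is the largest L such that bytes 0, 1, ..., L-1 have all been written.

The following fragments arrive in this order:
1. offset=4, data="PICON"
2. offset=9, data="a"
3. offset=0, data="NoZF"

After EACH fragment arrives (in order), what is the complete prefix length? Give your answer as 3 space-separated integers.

Fragment 1: offset=4 data="PICON" -> buffer=????PICON? -> prefix_len=0
Fragment 2: offset=9 data="a" -> buffer=????PICONa -> prefix_len=0
Fragment 3: offset=0 data="NoZF" -> buffer=NoZFPICONa -> prefix_len=10

Answer: 0 0 10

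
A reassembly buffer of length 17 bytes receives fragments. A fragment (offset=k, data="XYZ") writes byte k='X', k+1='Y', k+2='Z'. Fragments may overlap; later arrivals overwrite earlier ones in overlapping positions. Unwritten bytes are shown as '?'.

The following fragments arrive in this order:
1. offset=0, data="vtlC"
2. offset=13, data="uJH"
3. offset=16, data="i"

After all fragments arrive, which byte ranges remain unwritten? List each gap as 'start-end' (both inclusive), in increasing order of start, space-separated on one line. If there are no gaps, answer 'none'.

Answer: 4-12

Derivation:
Fragment 1: offset=0 len=4
Fragment 2: offset=13 len=3
Fragment 3: offset=16 len=1
Gaps: 4-12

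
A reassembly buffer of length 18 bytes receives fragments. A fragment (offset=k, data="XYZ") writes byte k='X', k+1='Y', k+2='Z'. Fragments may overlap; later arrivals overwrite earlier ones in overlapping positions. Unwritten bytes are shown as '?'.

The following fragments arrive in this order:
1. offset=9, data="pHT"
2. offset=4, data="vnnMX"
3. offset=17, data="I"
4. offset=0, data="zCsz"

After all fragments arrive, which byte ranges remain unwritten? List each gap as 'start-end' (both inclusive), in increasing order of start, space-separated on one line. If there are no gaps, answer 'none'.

Fragment 1: offset=9 len=3
Fragment 2: offset=4 len=5
Fragment 3: offset=17 len=1
Fragment 4: offset=0 len=4
Gaps: 12-16

Answer: 12-16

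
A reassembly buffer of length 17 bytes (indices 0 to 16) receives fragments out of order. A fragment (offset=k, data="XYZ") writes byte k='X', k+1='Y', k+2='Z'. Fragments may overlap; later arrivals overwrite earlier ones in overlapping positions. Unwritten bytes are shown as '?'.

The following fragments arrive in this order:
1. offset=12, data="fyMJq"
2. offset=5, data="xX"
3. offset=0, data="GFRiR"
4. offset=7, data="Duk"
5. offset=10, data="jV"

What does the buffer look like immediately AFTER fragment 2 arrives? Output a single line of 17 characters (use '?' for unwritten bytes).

Answer: ?????xX?????fyMJq

Derivation:
Fragment 1: offset=12 data="fyMJq" -> buffer=????????????fyMJq
Fragment 2: offset=5 data="xX" -> buffer=?????xX?????fyMJq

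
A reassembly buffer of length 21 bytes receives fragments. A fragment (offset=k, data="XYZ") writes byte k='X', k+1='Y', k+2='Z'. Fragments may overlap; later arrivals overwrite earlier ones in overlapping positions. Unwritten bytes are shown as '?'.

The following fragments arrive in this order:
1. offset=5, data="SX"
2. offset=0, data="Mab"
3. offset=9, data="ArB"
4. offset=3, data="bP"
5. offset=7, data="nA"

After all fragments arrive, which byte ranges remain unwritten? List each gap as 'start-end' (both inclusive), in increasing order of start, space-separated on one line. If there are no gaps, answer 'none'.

Answer: 12-20

Derivation:
Fragment 1: offset=5 len=2
Fragment 2: offset=0 len=3
Fragment 3: offset=9 len=3
Fragment 4: offset=3 len=2
Fragment 5: offset=7 len=2
Gaps: 12-20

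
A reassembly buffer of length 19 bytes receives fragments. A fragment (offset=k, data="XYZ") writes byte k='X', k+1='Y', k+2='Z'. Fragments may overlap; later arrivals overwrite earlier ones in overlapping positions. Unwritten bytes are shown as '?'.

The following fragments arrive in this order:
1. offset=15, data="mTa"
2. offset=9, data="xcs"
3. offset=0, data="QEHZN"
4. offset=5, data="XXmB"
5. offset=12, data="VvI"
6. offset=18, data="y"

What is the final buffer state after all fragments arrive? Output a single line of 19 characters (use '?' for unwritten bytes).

Answer: QEHZNXXmBxcsVvImTay

Derivation:
Fragment 1: offset=15 data="mTa" -> buffer=???????????????mTa?
Fragment 2: offset=9 data="xcs" -> buffer=?????????xcs???mTa?
Fragment 3: offset=0 data="QEHZN" -> buffer=QEHZN????xcs???mTa?
Fragment 4: offset=5 data="XXmB" -> buffer=QEHZNXXmBxcs???mTa?
Fragment 5: offset=12 data="VvI" -> buffer=QEHZNXXmBxcsVvImTa?
Fragment 6: offset=18 data="y" -> buffer=QEHZNXXmBxcsVvImTay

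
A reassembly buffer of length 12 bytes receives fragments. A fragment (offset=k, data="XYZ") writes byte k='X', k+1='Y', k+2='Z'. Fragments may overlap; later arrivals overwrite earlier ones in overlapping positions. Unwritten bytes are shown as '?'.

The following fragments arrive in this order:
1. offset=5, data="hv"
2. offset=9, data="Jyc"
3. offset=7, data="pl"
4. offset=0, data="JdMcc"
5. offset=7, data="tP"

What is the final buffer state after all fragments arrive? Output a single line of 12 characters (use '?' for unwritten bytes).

Fragment 1: offset=5 data="hv" -> buffer=?????hv?????
Fragment 2: offset=9 data="Jyc" -> buffer=?????hv??Jyc
Fragment 3: offset=7 data="pl" -> buffer=?????hvplJyc
Fragment 4: offset=0 data="JdMcc" -> buffer=JdMcchvplJyc
Fragment 5: offset=7 data="tP" -> buffer=JdMcchvtPJyc

Answer: JdMcchvtPJyc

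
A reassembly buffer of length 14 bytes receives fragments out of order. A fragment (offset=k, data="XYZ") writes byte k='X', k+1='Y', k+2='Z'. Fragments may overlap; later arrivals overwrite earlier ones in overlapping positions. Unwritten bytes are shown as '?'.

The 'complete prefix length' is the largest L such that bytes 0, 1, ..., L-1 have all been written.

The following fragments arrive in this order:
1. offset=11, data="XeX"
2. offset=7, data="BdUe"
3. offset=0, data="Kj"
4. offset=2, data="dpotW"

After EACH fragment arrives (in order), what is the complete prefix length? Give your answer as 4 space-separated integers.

Fragment 1: offset=11 data="XeX" -> buffer=???????????XeX -> prefix_len=0
Fragment 2: offset=7 data="BdUe" -> buffer=???????BdUeXeX -> prefix_len=0
Fragment 3: offset=0 data="Kj" -> buffer=Kj?????BdUeXeX -> prefix_len=2
Fragment 4: offset=2 data="dpotW" -> buffer=KjdpotWBdUeXeX -> prefix_len=14

Answer: 0 0 2 14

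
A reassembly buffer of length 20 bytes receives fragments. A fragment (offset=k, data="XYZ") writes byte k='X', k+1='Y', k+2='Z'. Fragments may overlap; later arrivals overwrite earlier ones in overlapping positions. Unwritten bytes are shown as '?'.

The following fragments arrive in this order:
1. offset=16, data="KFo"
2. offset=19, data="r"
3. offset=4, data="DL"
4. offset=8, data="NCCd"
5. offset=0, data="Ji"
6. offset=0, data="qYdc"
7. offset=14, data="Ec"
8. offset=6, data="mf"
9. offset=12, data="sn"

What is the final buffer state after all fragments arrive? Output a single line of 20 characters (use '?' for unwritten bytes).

Answer: qYdcDLmfNCCdsnEcKFor

Derivation:
Fragment 1: offset=16 data="KFo" -> buffer=????????????????KFo?
Fragment 2: offset=19 data="r" -> buffer=????????????????KFor
Fragment 3: offset=4 data="DL" -> buffer=????DL??????????KFor
Fragment 4: offset=8 data="NCCd" -> buffer=????DL??NCCd????KFor
Fragment 5: offset=0 data="Ji" -> buffer=Ji??DL??NCCd????KFor
Fragment 6: offset=0 data="qYdc" -> buffer=qYdcDL??NCCd????KFor
Fragment 7: offset=14 data="Ec" -> buffer=qYdcDL??NCCd??EcKFor
Fragment 8: offset=6 data="mf" -> buffer=qYdcDLmfNCCd??EcKFor
Fragment 9: offset=12 data="sn" -> buffer=qYdcDLmfNCCdsnEcKFor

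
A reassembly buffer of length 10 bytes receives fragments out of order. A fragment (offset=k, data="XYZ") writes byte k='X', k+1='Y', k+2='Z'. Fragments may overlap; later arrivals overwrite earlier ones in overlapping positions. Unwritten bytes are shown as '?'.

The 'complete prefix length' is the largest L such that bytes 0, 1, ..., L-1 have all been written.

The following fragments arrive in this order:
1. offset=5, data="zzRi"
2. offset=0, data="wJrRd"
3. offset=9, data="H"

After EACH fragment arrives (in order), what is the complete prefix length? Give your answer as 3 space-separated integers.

Fragment 1: offset=5 data="zzRi" -> buffer=?????zzRi? -> prefix_len=0
Fragment 2: offset=0 data="wJrRd" -> buffer=wJrRdzzRi? -> prefix_len=9
Fragment 3: offset=9 data="H" -> buffer=wJrRdzzRiH -> prefix_len=10

Answer: 0 9 10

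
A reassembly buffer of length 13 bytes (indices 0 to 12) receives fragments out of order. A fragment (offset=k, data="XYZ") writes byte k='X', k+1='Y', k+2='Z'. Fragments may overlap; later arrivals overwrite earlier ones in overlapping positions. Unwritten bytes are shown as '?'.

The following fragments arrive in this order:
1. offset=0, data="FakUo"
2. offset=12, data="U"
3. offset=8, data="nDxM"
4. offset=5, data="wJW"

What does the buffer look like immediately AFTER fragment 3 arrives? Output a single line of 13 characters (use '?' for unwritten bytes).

Fragment 1: offset=0 data="FakUo" -> buffer=FakUo????????
Fragment 2: offset=12 data="U" -> buffer=FakUo???????U
Fragment 3: offset=8 data="nDxM" -> buffer=FakUo???nDxMU

Answer: FakUo???nDxMU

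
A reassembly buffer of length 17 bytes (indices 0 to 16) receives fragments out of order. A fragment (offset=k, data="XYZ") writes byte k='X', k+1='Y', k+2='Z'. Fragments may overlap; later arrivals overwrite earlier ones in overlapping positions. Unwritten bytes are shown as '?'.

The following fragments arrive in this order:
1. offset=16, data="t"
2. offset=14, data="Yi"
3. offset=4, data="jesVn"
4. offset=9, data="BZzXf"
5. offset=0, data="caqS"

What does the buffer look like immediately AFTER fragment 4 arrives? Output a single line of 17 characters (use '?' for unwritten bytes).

Answer: ????jesVnBZzXfYit

Derivation:
Fragment 1: offset=16 data="t" -> buffer=????????????????t
Fragment 2: offset=14 data="Yi" -> buffer=??????????????Yit
Fragment 3: offset=4 data="jesVn" -> buffer=????jesVn?????Yit
Fragment 4: offset=9 data="BZzXf" -> buffer=????jesVnBZzXfYit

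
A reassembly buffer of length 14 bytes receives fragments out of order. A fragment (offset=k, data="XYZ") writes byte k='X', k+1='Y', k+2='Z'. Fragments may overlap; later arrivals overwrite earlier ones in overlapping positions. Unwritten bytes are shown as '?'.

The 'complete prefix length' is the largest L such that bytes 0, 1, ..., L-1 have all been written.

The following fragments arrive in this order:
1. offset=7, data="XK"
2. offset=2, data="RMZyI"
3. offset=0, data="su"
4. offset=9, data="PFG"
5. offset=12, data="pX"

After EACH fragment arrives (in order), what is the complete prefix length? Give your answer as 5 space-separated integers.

Answer: 0 0 9 12 14

Derivation:
Fragment 1: offset=7 data="XK" -> buffer=???????XK????? -> prefix_len=0
Fragment 2: offset=2 data="RMZyI" -> buffer=??RMZyIXK????? -> prefix_len=0
Fragment 3: offset=0 data="su" -> buffer=suRMZyIXK????? -> prefix_len=9
Fragment 4: offset=9 data="PFG" -> buffer=suRMZyIXKPFG?? -> prefix_len=12
Fragment 5: offset=12 data="pX" -> buffer=suRMZyIXKPFGpX -> prefix_len=14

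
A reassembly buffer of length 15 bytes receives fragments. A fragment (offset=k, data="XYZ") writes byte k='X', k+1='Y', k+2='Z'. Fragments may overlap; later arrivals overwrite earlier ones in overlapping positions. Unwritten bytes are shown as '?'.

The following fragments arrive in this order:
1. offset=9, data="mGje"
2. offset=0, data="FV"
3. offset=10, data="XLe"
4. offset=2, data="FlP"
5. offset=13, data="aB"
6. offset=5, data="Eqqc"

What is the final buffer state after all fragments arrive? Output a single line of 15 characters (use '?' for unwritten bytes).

Answer: FVFlPEqqcmXLeaB

Derivation:
Fragment 1: offset=9 data="mGje" -> buffer=?????????mGje??
Fragment 2: offset=0 data="FV" -> buffer=FV???????mGje??
Fragment 3: offset=10 data="XLe" -> buffer=FV???????mXLe??
Fragment 4: offset=2 data="FlP" -> buffer=FVFlP????mXLe??
Fragment 5: offset=13 data="aB" -> buffer=FVFlP????mXLeaB
Fragment 6: offset=5 data="Eqqc" -> buffer=FVFlPEqqcmXLeaB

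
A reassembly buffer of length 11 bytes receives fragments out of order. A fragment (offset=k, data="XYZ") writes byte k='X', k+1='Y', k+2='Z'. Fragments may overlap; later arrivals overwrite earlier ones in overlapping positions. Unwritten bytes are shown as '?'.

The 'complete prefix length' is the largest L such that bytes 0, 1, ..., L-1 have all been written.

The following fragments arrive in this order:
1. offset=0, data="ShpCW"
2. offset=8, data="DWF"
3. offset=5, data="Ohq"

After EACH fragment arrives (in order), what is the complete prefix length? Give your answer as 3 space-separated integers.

Fragment 1: offset=0 data="ShpCW" -> buffer=ShpCW?????? -> prefix_len=5
Fragment 2: offset=8 data="DWF" -> buffer=ShpCW???DWF -> prefix_len=5
Fragment 3: offset=5 data="Ohq" -> buffer=ShpCWOhqDWF -> prefix_len=11

Answer: 5 5 11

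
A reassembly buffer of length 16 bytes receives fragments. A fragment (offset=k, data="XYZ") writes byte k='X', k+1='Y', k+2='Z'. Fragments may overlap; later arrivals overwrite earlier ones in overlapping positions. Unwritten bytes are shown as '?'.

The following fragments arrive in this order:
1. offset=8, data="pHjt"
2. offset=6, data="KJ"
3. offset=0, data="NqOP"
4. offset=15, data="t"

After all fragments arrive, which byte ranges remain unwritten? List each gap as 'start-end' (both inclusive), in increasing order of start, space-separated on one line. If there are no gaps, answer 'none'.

Answer: 4-5 12-14

Derivation:
Fragment 1: offset=8 len=4
Fragment 2: offset=6 len=2
Fragment 3: offset=0 len=4
Fragment 4: offset=15 len=1
Gaps: 4-5 12-14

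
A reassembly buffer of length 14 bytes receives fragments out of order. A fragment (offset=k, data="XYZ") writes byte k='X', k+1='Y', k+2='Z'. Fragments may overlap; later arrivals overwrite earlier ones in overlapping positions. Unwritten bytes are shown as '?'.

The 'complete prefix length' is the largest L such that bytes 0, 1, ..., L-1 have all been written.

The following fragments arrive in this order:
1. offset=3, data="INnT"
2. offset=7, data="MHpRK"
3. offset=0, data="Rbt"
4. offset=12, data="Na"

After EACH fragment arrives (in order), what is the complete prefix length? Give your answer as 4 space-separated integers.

Fragment 1: offset=3 data="INnT" -> buffer=???INnT??????? -> prefix_len=0
Fragment 2: offset=7 data="MHpRK" -> buffer=???INnTMHpRK?? -> prefix_len=0
Fragment 3: offset=0 data="Rbt" -> buffer=RbtINnTMHpRK?? -> prefix_len=12
Fragment 4: offset=12 data="Na" -> buffer=RbtINnTMHpRKNa -> prefix_len=14

Answer: 0 0 12 14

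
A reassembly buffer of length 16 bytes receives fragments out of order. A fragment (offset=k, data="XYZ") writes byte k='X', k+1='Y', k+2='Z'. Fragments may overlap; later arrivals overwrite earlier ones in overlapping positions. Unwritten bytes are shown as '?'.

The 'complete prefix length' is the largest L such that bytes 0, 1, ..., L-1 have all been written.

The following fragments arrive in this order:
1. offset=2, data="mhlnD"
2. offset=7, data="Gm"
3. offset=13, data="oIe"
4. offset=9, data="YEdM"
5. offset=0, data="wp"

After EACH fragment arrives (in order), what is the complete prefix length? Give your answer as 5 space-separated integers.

Answer: 0 0 0 0 16

Derivation:
Fragment 1: offset=2 data="mhlnD" -> buffer=??mhlnD????????? -> prefix_len=0
Fragment 2: offset=7 data="Gm" -> buffer=??mhlnDGm??????? -> prefix_len=0
Fragment 3: offset=13 data="oIe" -> buffer=??mhlnDGm????oIe -> prefix_len=0
Fragment 4: offset=9 data="YEdM" -> buffer=??mhlnDGmYEdMoIe -> prefix_len=0
Fragment 5: offset=0 data="wp" -> buffer=wpmhlnDGmYEdMoIe -> prefix_len=16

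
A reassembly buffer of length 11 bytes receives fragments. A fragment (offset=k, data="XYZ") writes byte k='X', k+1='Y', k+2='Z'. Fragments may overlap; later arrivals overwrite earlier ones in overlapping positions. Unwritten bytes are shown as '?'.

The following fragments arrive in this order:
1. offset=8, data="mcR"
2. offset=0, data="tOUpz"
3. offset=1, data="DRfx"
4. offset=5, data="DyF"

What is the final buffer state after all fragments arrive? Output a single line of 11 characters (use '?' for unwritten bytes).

Answer: tDRfxDyFmcR

Derivation:
Fragment 1: offset=8 data="mcR" -> buffer=????????mcR
Fragment 2: offset=0 data="tOUpz" -> buffer=tOUpz???mcR
Fragment 3: offset=1 data="DRfx" -> buffer=tDRfx???mcR
Fragment 4: offset=5 data="DyF" -> buffer=tDRfxDyFmcR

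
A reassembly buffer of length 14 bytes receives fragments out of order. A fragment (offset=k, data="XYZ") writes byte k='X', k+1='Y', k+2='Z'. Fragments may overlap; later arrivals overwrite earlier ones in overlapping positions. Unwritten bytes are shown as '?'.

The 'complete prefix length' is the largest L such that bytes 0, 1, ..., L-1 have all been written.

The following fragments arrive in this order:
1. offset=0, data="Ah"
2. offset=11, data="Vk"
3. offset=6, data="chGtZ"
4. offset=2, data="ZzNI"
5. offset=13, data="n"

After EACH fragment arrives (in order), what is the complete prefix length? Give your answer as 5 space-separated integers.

Fragment 1: offset=0 data="Ah" -> buffer=Ah???????????? -> prefix_len=2
Fragment 2: offset=11 data="Vk" -> buffer=Ah?????????Vk? -> prefix_len=2
Fragment 3: offset=6 data="chGtZ" -> buffer=Ah????chGtZVk? -> prefix_len=2
Fragment 4: offset=2 data="ZzNI" -> buffer=AhZzNIchGtZVk? -> prefix_len=13
Fragment 5: offset=13 data="n" -> buffer=AhZzNIchGtZVkn -> prefix_len=14

Answer: 2 2 2 13 14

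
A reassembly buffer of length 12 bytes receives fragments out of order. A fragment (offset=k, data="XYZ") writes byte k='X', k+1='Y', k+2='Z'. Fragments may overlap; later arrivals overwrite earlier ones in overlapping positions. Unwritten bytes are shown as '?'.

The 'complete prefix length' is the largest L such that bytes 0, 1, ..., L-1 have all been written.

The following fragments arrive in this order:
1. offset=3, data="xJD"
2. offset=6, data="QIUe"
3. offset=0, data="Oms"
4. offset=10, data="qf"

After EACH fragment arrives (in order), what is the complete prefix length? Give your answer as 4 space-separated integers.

Fragment 1: offset=3 data="xJD" -> buffer=???xJD?????? -> prefix_len=0
Fragment 2: offset=6 data="QIUe" -> buffer=???xJDQIUe?? -> prefix_len=0
Fragment 3: offset=0 data="Oms" -> buffer=OmsxJDQIUe?? -> prefix_len=10
Fragment 4: offset=10 data="qf" -> buffer=OmsxJDQIUeqf -> prefix_len=12

Answer: 0 0 10 12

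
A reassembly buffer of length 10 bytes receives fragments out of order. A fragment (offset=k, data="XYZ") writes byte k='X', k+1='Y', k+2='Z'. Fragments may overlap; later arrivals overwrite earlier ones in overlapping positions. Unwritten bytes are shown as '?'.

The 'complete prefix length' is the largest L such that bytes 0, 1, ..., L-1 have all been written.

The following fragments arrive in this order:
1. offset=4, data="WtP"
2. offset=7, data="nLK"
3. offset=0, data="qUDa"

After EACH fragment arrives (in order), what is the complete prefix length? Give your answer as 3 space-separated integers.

Fragment 1: offset=4 data="WtP" -> buffer=????WtP??? -> prefix_len=0
Fragment 2: offset=7 data="nLK" -> buffer=????WtPnLK -> prefix_len=0
Fragment 3: offset=0 data="qUDa" -> buffer=qUDaWtPnLK -> prefix_len=10

Answer: 0 0 10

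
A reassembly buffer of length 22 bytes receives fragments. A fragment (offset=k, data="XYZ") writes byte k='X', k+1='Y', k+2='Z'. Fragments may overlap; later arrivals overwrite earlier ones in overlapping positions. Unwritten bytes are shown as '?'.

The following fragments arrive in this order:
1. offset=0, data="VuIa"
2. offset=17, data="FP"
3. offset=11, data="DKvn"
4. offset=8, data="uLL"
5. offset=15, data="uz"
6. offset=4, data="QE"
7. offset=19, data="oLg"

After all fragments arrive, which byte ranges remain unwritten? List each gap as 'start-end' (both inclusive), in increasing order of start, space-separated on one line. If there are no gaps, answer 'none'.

Fragment 1: offset=0 len=4
Fragment 2: offset=17 len=2
Fragment 3: offset=11 len=4
Fragment 4: offset=8 len=3
Fragment 5: offset=15 len=2
Fragment 6: offset=4 len=2
Fragment 7: offset=19 len=3
Gaps: 6-7

Answer: 6-7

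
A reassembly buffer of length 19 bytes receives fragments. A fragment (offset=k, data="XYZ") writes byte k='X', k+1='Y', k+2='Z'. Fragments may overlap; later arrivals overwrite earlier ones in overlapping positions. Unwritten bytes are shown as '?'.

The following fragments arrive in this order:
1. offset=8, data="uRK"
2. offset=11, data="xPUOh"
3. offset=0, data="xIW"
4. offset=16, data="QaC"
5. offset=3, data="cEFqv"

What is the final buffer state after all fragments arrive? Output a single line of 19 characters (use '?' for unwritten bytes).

Fragment 1: offset=8 data="uRK" -> buffer=????????uRK????????
Fragment 2: offset=11 data="xPUOh" -> buffer=????????uRKxPUOh???
Fragment 3: offset=0 data="xIW" -> buffer=xIW?????uRKxPUOh???
Fragment 4: offset=16 data="QaC" -> buffer=xIW?????uRKxPUOhQaC
Fragment 5: offset=3 data="cEFqv" -> buffer=xIWcEFqvuRKxPUOhQaC

Answer: xIWcEFqvuRKxPUOhQaC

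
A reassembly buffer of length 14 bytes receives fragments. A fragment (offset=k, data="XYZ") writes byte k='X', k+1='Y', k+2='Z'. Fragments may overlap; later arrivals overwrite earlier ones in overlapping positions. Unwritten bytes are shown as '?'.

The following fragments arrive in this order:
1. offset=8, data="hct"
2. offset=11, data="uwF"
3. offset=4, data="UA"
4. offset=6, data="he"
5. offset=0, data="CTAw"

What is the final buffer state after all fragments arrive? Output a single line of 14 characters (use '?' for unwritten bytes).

Fragment 1: offset=8 data="hct" -> buffer=????????hct???
Fragment 2: offset=11 data="uwF" -> buffer=????????hctuwF
Fragment 3: offset=4 data="UA" -> buffer=????UA??hctuwF
Fragment 4: offset=6 data="he" -> buffer=????UAhehctuwF
Fragment 5: offset=0 data="CTAw" -> buffer=CTAwUAhehctuwF

Answer: CTAwUAhehctuwF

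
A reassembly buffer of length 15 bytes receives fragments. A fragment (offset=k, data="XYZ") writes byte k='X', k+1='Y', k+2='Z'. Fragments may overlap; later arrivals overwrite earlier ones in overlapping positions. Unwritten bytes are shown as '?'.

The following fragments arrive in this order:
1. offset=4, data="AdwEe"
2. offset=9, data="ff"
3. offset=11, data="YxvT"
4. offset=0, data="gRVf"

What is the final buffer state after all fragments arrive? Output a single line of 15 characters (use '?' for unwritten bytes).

Fragment 1: offset=4 data="AdwEe" -> buffer=????AdwEe??????
Fragment 2: offset=9 data="ff" -> buffer=????AdwEeff????
Fragment 3: offset=11 data="YxvT" -> buffer=????AdwEeffYxvT
Fragment 4: offset=0 data="gRVf" -> buffer=gRVfAdwEeffYxvT

Answer: gRVfAdwEeffYxvT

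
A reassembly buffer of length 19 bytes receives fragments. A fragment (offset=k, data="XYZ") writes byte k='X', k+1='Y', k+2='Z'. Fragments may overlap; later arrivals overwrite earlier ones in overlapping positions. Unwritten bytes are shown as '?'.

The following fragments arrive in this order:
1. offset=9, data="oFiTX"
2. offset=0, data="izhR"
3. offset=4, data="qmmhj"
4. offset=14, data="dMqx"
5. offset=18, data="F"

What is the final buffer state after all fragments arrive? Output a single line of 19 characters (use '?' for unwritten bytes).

Answer: izhRqmmhjoFiTXdMqxF

Derivation:
Fragment 1: offset=9 data="oFiTX" -> buffer=?????????oFiTX?????
Fragment 2: offset=0 data="izhR" -> buffer=izhR?????oFiTX?????
Fragment 3: offset=4 data="qmmhj" -> buffer=izhRqmmhjoFiTX?????
Fragment 4: offset=14 data="dMqx" -> buffer=izhRqmmhjoFiTXdMqx?
Fragment 5: offset=18 data="F" -> buffer=izhRqmmhjoFiTXdMqxF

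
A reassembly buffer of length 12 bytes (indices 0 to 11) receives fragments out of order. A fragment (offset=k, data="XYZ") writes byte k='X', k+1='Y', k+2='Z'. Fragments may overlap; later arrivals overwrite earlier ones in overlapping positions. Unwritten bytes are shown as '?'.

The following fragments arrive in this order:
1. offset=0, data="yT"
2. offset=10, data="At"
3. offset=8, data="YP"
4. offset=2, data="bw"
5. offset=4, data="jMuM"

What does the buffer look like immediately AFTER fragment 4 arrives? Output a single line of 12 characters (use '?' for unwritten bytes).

Answer: yTbw????YPAt

Derivation:
Fragment 1: offset=0 data="yT" -> buffer=yT??????????
Fragment 2: offset=10 data="At" -> buffer=yT????????At
Fragment 3: offset=8 data="YP" -> buffer=yT??????YPAt
Fragment 4: offset=2 data="bw" -> buffer=yTbw????YPAt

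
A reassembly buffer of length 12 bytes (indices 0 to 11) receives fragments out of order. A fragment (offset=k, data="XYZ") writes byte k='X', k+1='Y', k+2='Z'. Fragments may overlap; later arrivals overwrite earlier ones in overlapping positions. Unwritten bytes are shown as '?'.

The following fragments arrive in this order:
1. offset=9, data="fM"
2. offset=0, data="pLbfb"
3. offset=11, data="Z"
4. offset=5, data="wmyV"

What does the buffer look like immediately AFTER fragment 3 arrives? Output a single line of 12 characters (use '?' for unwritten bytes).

Fragment 1: offset=9 data="fM" -> buffer=?????????fM?
Fragment 2: offset=0 data="pLbfb" -> buffer=pLbfb????fM?
Fragment 3: offset=11 data="Z" -> buffer=pLbfb????fMZ

Answer: pLbfb????fMZ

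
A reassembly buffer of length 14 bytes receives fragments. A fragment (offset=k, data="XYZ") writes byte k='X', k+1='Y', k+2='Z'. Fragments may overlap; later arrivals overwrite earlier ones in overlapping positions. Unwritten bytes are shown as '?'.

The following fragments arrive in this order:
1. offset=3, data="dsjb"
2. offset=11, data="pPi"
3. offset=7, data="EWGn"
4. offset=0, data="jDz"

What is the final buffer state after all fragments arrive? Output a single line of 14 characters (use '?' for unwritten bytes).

Answer: jDzdsjbEWGnpPi

Derivation:
Fragment 1: offset=3 data="dsjb" -> buffer=???dsjb???????
Fragment 2: offset=11 data="pPi" -> buffer=???dsjb????pPi
Fragment 3: offset=7 data="EWGn" -> buffer=???dsjbEWGnpPi
Fragment 4: offset=0 data="jDz" -> buffer=jDzdsjbEWGnpPi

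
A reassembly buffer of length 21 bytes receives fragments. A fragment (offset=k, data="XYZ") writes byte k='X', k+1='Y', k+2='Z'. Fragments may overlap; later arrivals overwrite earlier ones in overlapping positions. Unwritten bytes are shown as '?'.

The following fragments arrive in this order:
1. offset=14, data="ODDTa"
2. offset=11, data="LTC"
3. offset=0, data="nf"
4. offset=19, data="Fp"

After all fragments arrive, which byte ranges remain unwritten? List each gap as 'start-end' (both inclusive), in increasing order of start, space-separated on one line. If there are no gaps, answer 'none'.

Fragment 1: offset=14 len=5
Fragment 2: offset=11 len=3
Fragment 3: offset=0 len=2
Fragment 4: offset=19 len=2
Gaps: 2-10

Answer: 2-10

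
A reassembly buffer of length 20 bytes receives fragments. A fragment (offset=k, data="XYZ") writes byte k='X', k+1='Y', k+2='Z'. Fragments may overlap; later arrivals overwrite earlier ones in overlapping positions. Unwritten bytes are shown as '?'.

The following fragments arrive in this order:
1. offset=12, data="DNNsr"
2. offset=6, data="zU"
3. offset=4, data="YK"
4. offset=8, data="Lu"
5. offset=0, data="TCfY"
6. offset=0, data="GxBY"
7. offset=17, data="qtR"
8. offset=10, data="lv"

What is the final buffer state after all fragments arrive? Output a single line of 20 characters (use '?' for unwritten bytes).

Answer: GxBYYKzULulvDNNsrqtR

Derivation:
Fragment 1: offset=12 data="DNNsr" -> buffer=????????????DNNsr???
Fragment 2: offset=6 data="zU" -> buffer=??????zU????DNNsr???
Fragment 3: offset=4 data="YK" -> buffer=????YKzU????DNNsr???
Fragment 4: offset=8 data="Lu" -> buffer=????YKzULu??DNNsr???
Fragment 5: offset=0 data="TCfY" -> buffer=TCfYYKzULu??DNNsr???
Fragment 6: offset=0 data="GxBY" -> buffer=GxBYYKzULu??DNNsr???
Fragment 7: offset=17 data="qtR" -> buffer=GxBYYKzULu??DNNsrqtR
Fragment 8: offset=10 data="lv" -> buffer=GxBYYKzULulvDNNsrqtR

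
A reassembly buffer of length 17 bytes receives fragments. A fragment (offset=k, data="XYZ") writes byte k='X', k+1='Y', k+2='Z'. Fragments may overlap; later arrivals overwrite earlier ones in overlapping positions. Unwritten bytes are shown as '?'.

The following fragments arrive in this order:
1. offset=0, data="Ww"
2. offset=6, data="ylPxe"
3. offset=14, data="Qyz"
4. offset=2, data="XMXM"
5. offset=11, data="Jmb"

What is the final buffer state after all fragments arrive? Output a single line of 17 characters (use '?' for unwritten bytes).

Fragment 1: offset=0 data="Ww" -> buffer=Ww???????????????
Fragment 2: offset=6 data="ylPxe" -> buffer=Ww????ylPxe??????
Fragment 3: offset=14 data="Qyz" -> buffer=Ww????ylPxe???Qyz
Fragment 4: offset=2 data="XMXM" -> buffer=WwXMXMylPxe???Qyz
Fragment 5: offset=11 data="Jmb" -> buffer=WwXMXMylPxeJmbQyz

Answer: WwXMXMylPxeJmbQyz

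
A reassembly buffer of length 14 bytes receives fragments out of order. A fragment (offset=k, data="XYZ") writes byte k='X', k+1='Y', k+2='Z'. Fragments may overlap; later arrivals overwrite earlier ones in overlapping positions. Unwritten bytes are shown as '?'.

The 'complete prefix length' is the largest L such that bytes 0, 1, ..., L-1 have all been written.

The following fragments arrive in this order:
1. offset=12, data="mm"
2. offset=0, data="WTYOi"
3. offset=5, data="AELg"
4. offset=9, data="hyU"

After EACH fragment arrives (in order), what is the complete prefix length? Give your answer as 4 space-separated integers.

Answer: 0 5 9 14

Derivation:
Fragment 1: offset=12 data="mm" -> buffer=????????????mm -> prefix_len=0
Fragment 2: offset=0 data="WTYOi" -> buffer=WTYOi???????mm -> prefix_len=5
Fragment 3: offset=5 data="AELg" -> buffer=WTYOiAELg???mm -> prefix_len=9
Fragment 4: offset=9 data="hyU" -> buffer=WTYOiAELghyUmm -> prefix_len=14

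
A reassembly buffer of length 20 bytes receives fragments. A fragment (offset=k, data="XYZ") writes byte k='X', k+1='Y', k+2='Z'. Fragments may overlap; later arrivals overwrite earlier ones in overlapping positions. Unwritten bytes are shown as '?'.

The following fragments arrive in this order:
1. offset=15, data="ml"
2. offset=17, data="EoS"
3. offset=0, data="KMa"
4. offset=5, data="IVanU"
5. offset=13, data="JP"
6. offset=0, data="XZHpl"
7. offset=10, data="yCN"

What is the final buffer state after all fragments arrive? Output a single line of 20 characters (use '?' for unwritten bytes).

Fragment 1: offset=15 data="ml" -> buffer=???????????????ml???
Fragment 2: offset=17 data="EoS" -> buffer=???????????????mlEoS
Fragment 3: offset=0 data="KMa" -> buffer=KMa????????????mlEoS
Fragment 4: offset=5 data="IVanU" -> buffer=KMa??IVanU?????mlEoS
Fragment 5: offset=13 data="JP" -> buffer=KMa??IVanU???JPmlEoS
Fragment 6: offset=0 data="XZHpl" -> buffer=XZHplIVanU???JPmlEoS
Fragment 7: offset=10 data="yCN" -> buffer=XZHplIVanUyCNJPmlEoS

Answer: XZHplIVanUyCNJPmlEoS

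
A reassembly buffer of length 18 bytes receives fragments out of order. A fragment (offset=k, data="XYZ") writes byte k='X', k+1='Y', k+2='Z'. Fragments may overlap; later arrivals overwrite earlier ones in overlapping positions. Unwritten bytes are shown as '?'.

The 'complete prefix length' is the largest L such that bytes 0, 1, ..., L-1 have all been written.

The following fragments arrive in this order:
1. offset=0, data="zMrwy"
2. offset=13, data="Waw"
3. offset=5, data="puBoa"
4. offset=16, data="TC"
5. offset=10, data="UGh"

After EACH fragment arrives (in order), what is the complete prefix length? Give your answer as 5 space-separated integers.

Fragment 1: offset=0 data="zMrwy" -> buffer=zMrwy????????????? -> prefix_len=5
Fragment 2: offset=13 data="Waw" -> buffer=zMrwy????????Waw?? -> prefix_len=5
Fragment 3: offset=5 data="puBoa" -> buffer=zMrwypuBoa???Waw?? -> prefix_len=10
Fragment 4: offset=16 data="TC" -> buffer=zMrwypuBoa???WawTC -> prefix_len=10
Fragment 5: offset=10 data="UGh" -> buffer=zMrwypuBoaUGhWawTC -> prefix_len=18

Answer: 5 5 10 10 18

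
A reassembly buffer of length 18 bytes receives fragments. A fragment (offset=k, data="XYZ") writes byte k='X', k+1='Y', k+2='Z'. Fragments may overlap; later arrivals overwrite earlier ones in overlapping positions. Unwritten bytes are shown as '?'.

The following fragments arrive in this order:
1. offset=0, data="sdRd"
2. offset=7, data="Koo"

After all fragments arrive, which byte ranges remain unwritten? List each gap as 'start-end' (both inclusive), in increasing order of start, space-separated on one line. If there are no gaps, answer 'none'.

Fragment 1: offset=0 len=4
Fragment 2: offset=7 len=3
Gaps: 4-6 10-17

Answer: 4-6 10-17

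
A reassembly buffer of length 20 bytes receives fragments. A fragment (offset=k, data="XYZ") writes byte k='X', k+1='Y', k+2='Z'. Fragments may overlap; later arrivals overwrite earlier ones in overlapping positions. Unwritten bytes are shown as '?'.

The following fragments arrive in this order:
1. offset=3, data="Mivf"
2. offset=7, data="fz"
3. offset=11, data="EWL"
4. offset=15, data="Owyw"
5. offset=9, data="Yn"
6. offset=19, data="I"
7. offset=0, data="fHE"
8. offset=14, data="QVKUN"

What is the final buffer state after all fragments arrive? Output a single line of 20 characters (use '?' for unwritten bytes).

Fragment 1: offset=3 data="Mivf" -> buffer=???Mivf?????????????
Fragment 2: offset=7 data="fz" -> buffer=???Mivffz???????????
Fragment 3: offset=11 data="EWL" -> buffer=???Mivffz??EWL??????
Fragment 4: offset=15 data="Owyw" -> buffer=???Mivffz??EWL?Owyw?
Fragment 5: offset=9 data="Yn" -> buffer=???MivffzYnEWL?Owyw?
Fragment 6: offset=19 data="I" -> buffer=???MivffzYnEWL?OwywI
Fragment 7: offset=0 data="fHE" -> buffer=fHEMivffzYnEWL?OwywI
Fragment 8: offset=14 data="QVKUN" -> buffer=fHEMivffzYnEWLQVKUNI

Answer: fHEMivffzYnEWLQVKUNI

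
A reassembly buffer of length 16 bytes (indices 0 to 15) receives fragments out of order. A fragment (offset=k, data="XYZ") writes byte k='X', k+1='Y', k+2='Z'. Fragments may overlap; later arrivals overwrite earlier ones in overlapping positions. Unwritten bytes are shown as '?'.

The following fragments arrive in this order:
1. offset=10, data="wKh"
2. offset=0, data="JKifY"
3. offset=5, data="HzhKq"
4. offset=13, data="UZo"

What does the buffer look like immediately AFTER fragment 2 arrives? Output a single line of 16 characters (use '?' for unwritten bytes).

Fragment 1: offset=10 data="wKh" -> buffer=??????????wKh???
Fragment 2: offset=0 data="JKifY" -> buffer=JKifY?????wKh???

Answer: JKifY?????wKh???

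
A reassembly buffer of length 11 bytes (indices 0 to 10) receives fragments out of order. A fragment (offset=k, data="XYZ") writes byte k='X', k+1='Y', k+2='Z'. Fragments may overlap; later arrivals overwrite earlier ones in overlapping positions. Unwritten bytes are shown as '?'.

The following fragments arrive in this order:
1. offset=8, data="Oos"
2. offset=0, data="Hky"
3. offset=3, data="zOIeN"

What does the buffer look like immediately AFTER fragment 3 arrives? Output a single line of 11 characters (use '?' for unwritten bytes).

Answer: HkyzOIeNOos

Derivation:
Fragment 1: offset=8 data="Oos" -> buffer=????????Oos
Fragment 2: offset=0 data="Hky" -> buffer=Hky?????Oos
Fragment 3: offset=3 data="zOIeN" -> buffer=HkyzOIeNOos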